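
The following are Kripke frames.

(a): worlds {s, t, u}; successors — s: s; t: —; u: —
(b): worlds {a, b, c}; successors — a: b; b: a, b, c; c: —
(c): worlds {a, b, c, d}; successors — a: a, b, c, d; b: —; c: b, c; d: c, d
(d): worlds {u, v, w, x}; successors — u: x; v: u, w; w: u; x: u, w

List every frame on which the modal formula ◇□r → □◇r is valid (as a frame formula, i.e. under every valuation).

The schema corresponds to convergence: ∀x ∀y ∀z (Rxy ∧ Rxz → ∃w (Ryw ∧ Rzw)).
(a): ✓.
(b): fails — Rba and Rbc but a and c have no common successor.
(c): fails — Rab and Rab but b and b have no common successor.
(d): fails — Rvw and Rvu but w and u have no common successor.
Valid on: (a).

(a)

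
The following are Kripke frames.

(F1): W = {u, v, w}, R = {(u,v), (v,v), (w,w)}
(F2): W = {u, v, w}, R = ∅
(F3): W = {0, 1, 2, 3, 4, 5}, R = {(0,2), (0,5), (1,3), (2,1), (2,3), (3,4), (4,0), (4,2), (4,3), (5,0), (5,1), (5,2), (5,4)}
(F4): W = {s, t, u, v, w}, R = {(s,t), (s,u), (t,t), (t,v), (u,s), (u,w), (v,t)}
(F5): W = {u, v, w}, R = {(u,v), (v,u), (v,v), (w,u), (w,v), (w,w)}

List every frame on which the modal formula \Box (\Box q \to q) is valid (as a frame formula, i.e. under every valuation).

(F1), (F2)

This is the axiom for shift-reflexivity; its first-order frame correspondent is \forall x \forall y (Rxy \to Ryy).
(F1): condition met.
(F2): condition met.
(F3): fails — R34 but not R44.
(F4): fails — Rtv but not Rvv.
(F5): fails — Rwu but not Ruu.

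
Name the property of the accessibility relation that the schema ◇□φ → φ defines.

Symmetry

This schema is equivalent to the B axiom φ → □◇φ.
Its frame correspondent is symmetry — ∀x ∀y (Rxy → Ryx).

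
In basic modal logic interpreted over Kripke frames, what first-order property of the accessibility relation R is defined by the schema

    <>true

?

seriality

This schema is equivalent to the D axiom □ψ → ◇ψ.
Its frame correspondent is seriality — forall x exists y Rxy.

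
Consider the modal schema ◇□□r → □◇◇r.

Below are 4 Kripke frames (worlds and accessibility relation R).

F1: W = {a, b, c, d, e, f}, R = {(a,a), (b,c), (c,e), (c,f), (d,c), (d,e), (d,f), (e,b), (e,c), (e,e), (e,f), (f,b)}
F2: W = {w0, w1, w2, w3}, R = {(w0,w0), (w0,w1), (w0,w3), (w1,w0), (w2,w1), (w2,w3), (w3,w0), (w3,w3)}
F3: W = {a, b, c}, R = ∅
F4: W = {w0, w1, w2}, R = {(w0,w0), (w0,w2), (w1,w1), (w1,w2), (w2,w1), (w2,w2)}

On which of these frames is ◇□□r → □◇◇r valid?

The schema corresponds to a generalized confluence (Geach) condition: ∀x ∀y ∀z ((xRy ∧ xRz) → ∃w (yR²w ∧ zR²w)).
F1: fails — eRb, eRf but no w with bR²w and fR²w.
F2: condition met.
F3: condition met.
F4: condition met.

F2, F3, F4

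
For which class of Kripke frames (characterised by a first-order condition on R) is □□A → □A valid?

Suppose □□A→□A is valid. Take Rxy and set V(A)={w : xR²w}. Then □□A at x, so □A at x, so A at y, i.e. ∃z(Rxz∧Rzy).

density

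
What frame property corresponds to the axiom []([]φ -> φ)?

This schema is the T□ axiom.
Its frame correspondent is shift-reflexivity — forall x forall y (Rxy -> Ryy).

shift-reflexivity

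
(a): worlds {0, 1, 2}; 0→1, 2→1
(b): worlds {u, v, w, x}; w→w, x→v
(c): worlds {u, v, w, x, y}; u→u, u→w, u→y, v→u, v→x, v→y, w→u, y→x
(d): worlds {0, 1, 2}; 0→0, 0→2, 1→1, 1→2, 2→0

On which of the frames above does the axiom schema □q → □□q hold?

(a), (b)

The schema corresponds to transitivity: ∀x ∀y ∀z (Rxy ∧ Ryz → Rxz).
(a): holds.
(b): holds.
(c): fails — Rwu and Ruw but not Rww.
(d): fails — R12 and R20 but not R10.
Valid on: (a), (b).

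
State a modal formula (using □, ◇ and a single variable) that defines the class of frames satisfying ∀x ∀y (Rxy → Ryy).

□(□q → q)

This is shift-reflexivity; the standard corresponding axiom is T□: □(□q → q).
Suppose □(□q→q) is valid. Take Rxy and set V(q)={w : Ryw}. Then at y, □q holds; since □(□q→q) at x, □q→q at y, so q at y, i.e. Ryy.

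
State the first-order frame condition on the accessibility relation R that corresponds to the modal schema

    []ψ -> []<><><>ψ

This is a Sahlqvist (Geach-type) schema ◇^0□^1ψ → □^1◇^3ψ.
Minimal-valuation argument: fix x; take any y with xR^0y and any z with xR^1z. Set V(ψ) to the set of worlds R-reachable from y in exactly 1 step. Then □^1ψ holds at y, so the antecedent holds at x; validity forces ◇^3ψ at z, giving a w with zR^3w and yR^1w.
First-order correspondent: forall x forall z (xRz -> exists w (xRw & z R^3 w)).

forall x forall z (xRz -> exists w (xRw & z R^3 w))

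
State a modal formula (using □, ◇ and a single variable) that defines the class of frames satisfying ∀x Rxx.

□q → q

A defining formula is □q → q (the T axiom).
Suppose □q→q is valid. At any x set V(q)={w : Rxw}. Then □q holds at x, so q holds at x, i.e. Rxx.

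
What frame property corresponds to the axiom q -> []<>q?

Symmetry

Suppose q→□◇q is valid. Take Rxy and set V(q)={x}. Then q at x, so □◇q at x, so ◇q at y, so some z with Ryz has q; z=x, i.e. Ryx.
Conversely, on a frame with symmetry the schema holds at every world under every valuation.
So the correspondent is symmetry.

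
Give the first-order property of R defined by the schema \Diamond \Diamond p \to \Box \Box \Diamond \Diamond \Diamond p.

This is a Sahlqvist (Geach-type) schema ◇^2□^0p → □^2◇^3p.
First-order correspondent: \forall x \forall y \forall z ((x R^2 y \wedge x R^2 z) \to \exists w (y = w \wedge z R^3 w)).

\forall x \forall y \forall z ((x R^2 y \wedge x R^2 z) \to \exists w (y = w \wedge z R^3 w))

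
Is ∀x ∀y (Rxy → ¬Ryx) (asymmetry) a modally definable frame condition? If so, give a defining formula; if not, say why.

Not modally definable

Any modally definable frame class is closed under surjective bounded morphisms.
The 5-cycle (worlds w0,w1,w2,w3,w4 with w0→w1→w2→w3→w4→w0) is asymmetric. Mapping every world to a single reflexive point • is a surjective bounded morphism, and the reflexive point is not asymmetric (R•• but asymmetry requires ¬R••).
So no modal formula (or set of formulas) defines exactly the asymmetric frames.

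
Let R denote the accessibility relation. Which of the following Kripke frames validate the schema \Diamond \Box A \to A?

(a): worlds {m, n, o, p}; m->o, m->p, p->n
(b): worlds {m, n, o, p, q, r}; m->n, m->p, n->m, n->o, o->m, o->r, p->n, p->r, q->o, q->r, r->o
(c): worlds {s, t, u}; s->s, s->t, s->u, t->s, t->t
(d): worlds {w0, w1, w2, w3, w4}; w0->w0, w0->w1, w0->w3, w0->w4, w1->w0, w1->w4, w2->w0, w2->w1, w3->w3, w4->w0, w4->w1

none

The schema corresponds to symmetry: \forall x \forall y (Rxy \to Ryx).
(a): fails — Rpn but not Rnp.
(b): fails — Rom but not Rmo.
(c): fails — Rsu but not Rus.
(d): fails — Rw2w0 but not Rw0w2.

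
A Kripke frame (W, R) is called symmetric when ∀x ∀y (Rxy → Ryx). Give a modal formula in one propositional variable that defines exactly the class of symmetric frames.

r → □◇r

The condition is symmetry. The B schema r → □◇r defines it.
Suppose r→□◇r is valid. Take Rxy and set V(r)={x}. Then r at x, so □◇r at x, so ◇r at y, so some z with Ryz has r; z=x, i.e. Ryx.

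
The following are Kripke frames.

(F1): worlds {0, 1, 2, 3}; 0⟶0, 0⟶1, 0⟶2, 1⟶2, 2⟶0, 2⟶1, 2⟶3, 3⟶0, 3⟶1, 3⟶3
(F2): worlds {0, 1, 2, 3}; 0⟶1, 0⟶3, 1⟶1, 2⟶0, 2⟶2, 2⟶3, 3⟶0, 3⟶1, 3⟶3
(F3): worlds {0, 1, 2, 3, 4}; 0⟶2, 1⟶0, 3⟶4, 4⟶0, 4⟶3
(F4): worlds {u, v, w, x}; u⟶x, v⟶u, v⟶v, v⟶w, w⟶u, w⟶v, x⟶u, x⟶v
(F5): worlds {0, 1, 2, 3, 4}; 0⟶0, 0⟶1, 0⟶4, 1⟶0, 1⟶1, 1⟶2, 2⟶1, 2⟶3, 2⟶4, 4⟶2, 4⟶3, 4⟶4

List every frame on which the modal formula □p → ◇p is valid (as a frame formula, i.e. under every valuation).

(F1), (F2), (F4)

This is the axiom for seriality; its first-order frame correspondent is ∀x ∃y Rxy.
(F1): satisfies the condition.
(F2): satisfies the condition.
(F3): fails — world 2 has no successor.
(F4): satisfies the condition.
(F5): fails — world 3 has no successor.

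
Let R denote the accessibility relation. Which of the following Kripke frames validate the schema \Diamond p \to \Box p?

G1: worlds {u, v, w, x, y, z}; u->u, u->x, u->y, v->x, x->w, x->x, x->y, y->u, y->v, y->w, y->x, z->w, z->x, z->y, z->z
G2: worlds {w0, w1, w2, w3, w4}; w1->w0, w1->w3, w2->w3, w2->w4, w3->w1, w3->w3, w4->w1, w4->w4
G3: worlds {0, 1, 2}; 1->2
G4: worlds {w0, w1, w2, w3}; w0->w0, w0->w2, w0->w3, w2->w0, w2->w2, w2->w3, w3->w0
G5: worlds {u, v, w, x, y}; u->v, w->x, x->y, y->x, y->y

G3

The schema corresponds to partial functionality: \forall x \forall y \forall z (Rxy \wedge Rxz \to y = z).
G1: fails — u sees both u and x.
G2: fails — w1 sees both w0 and w3.
G3: holds.
G4: fails — w0 sees both w0 and w2.
G5: fails — y sees both x and y.
Valid on: G3.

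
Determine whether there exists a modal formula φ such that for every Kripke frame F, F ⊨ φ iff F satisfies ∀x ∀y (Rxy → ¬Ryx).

No

If a class were modally definable it would be closed under surjective bounded morphisms (Goldblatt–Thomason).
The 5-cycle (worlds 0,1,2,3,4 with 0→1→2→3→4→0) is asymmetric. Mapping every world to a single reflexive point • is a surjective bounded morphism, and the reflexive point is not asymmetric (R•• but asymmetry requires ¬R••).
Hence asymmetry is not modally definable.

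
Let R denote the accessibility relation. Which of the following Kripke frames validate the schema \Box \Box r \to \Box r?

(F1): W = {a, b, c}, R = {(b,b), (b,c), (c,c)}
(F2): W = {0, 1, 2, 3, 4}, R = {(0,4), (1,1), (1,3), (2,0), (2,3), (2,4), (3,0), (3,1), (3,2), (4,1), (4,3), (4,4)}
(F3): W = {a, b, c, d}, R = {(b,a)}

(F1)

The schema corresponds to density: \forall x \forall y (Rxy \to \exists z (Rxz \wedge Rzy)).
(F1): satisfies the condition.
(F2): fails — R32 but no z with R3z and Rz2.
(F3): fails — Rba but no z with Rbz and Rza.
Valid on: (F1).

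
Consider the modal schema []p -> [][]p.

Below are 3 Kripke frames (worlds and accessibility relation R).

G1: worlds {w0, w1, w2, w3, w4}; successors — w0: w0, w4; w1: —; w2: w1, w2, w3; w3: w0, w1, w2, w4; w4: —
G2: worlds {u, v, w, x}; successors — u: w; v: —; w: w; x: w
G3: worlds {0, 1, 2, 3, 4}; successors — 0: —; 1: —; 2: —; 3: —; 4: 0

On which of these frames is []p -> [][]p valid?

G2, G3

Frame correspondent (Sahlqvist): forall x forall y forall z (Rxy & Ryz -> Rxz) — i.e. transitivity.
G1: fails — Rw3w2 and Rw2w3 but not Rw3w3.
G2: condition met.
G3: condition met.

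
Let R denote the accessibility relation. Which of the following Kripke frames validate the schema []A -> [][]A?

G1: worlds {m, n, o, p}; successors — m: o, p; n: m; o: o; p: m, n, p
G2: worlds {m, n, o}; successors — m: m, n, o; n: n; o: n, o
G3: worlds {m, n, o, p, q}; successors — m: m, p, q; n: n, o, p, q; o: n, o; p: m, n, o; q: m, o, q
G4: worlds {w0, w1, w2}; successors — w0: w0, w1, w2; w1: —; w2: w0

G2

The schema corresponds to transitivity: forall x forall y forall z (Rxy & Ryz -> Rxz).
G1: fails — Rpm and Rmo but not Rpo.
G2: satisfies the condition.
G3: fails — Ron and Rnq but not Roq.
G4: fails — Rw2w0 and Rw0w1 but not Rw2w1.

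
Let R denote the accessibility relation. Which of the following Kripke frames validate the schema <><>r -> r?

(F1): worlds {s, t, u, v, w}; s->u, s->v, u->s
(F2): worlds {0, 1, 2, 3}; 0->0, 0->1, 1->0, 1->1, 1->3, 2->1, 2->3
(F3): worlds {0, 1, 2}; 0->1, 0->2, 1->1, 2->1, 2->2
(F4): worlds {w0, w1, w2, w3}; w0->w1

(F4)

This is the axiom for a generalized confluence (Geach) condition; its first-order frame correspondent is forall x forall y (x R^2 y -> exists w (y = w & x = w)).
(F1): fails — uR²v but v ≠ u.
(F2): fails — 0R²1 but 1 ≠ 0.
(F3): fails — 0R²1 but 1 ≠ 0.
(F4): ✓.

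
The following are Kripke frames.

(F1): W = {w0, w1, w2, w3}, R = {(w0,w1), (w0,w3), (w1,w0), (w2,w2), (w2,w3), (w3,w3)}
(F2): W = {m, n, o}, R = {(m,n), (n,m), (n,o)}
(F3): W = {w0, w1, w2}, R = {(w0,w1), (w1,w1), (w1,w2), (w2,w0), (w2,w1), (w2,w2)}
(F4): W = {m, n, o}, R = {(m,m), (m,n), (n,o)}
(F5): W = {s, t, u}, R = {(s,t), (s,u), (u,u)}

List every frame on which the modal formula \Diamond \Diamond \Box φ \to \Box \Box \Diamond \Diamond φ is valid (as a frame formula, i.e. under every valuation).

The schema corresponds to a generalized confluence (Geach) condition: \forall x \forall y \forall z ((x R^2 y \wedge x R^2 z) \to \exists w (yRw \wedge z R^2 w)).
(F1): fails — w1R²w1, w1R²w1 but no w with w1Rw and w1R²w.
(F2): fails — mR²m, mR²m but no w with mRw and mR²w.
(F3): ✓.
(F4): fails — mR²m, mR²n but no w with mRw and nR²w.
(F5): ✓.
Valid on: (F3), (F5).

(F3), (F5)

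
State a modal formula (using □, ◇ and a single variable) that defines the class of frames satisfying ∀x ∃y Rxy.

This is seriality; the standard corresponding axiom is D: □r → ◇r.
Suppose □r→◇r is valid. At any x set V(r)=W. Then □r at x, so ◇r at x, so x has a successor.

□r → ◇r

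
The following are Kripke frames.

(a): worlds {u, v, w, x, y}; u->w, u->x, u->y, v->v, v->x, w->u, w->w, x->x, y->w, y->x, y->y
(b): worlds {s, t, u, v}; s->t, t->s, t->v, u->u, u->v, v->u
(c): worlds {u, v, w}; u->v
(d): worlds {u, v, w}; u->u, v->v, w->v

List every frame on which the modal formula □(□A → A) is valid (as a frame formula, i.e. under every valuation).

Frame correspondent (Sahlqvist): ∀x ∀y (Rxy → Ryy) — i.e. shift-reflexivity.
(a): fails — Rwu but not Ruu.
(b): fails — Ruv but not Rvv.
(c): fails — Ruv but not Rvv.
(d): satisfies the condition.
Valid on: (d).

(d)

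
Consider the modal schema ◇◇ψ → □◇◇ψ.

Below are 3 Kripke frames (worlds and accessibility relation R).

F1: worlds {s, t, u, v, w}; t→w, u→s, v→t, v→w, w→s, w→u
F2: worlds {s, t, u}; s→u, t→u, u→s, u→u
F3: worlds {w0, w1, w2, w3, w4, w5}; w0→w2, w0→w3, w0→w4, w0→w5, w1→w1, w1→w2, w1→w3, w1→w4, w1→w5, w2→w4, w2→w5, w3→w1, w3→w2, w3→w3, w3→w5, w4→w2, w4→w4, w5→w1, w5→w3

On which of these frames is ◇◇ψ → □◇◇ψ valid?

This is the axiom for a generalized confluence (Geach) condition; its first-order frame correspondent is ∀x ∀y ∀z ((xR²y ∧ xRz) → ∃w (y = w ∧ zR²w)).
F1: fails — tR²u, tRw but no w* with u=w* and wR²w*.
F2: holds.
F3: fails — w0R²w1, w0Rw4 but no w with w1=w and w4R²w.
Valid on: F2.

F2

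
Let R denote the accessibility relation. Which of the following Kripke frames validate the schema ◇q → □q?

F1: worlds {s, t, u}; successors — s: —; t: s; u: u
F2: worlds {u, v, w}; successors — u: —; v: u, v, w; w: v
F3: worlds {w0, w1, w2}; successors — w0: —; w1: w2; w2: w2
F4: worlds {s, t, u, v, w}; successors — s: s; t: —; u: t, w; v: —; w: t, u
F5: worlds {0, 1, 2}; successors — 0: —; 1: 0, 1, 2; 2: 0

F1, F3

This is the axiom for partial functionality; its first-order frame correspondent is ∀x ∀y ∀z (Rxy ∧ Rxz → y = z).
F1: condition met.
F2: fails — v sees both u and v.
F3: condition met.
F4: fails — u sees both t and w.
F5: fails — 1 sees both 0 and 1.
Valid on: F1, F3.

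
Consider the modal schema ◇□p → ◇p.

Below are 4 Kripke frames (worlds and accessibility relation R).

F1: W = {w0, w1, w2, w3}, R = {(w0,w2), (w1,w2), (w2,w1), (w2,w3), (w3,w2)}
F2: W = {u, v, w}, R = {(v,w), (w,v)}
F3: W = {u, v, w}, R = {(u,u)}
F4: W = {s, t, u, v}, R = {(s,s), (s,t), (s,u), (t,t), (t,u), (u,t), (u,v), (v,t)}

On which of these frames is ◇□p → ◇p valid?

F3, F4

The schema corresponds to a generalized confluence (Geach) condition: ∀x ∀y (xRy → ∃w (yRw ∧ xRw)).
F1: fails — w0Rw2 but no w with w2Rw and w0Rw.
F2: fails — vRw but no t with wRt and vRt.
F3: condition met.
F4: condition met.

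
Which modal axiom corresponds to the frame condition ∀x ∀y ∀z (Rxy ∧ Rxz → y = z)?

The condition is partial functionality. The CD schema ◇r → □r defines it.
Suppose ◇r→□r is valid. Take Rxy, Rxz and set V(r)={y}. Then ◇r at x, so □r at x, so r at z, i.e. z=y.

◇r → □r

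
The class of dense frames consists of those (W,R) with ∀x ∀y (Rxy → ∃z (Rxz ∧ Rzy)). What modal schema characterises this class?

□□ψ → □ψ

This is density; the standard corresponding axiom is C4: □□ψ → □ψ.
Suppose □□ψ→□ψ is valid. Take Rxy and set V(ψ)={w : xR²w}. Then □□ψ at x, so □ψ at x, so ψ at y, i.e. ∃z(Rxz∧Rzy).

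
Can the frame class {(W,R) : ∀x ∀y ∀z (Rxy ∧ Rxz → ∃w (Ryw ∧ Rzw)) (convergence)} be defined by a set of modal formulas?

The condition is convergence. A defining modal formula is ◇□q → □◇q.
Suppose ◇□q→□◇q is valid. Take Rxy, Rxz and set V(q)={w : Ryw}. Then □q at y so ◇□q at x, so □◇q at x, so ◇q at z, giving w with Rzw and Ryw.

Definable; ◇□q → □◇q defines it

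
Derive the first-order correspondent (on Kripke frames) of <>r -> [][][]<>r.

This is a Sahlqvist (Geach-type) schema ◇^1□^0r → □^3◇^1r.
First-order correspondent: forall x forall y forall z ((xRy & x R^3 z) -> exists w (y = w & zRw)).

forall x forall y forall z ((xRy & x R^3 z) -> exists w (y = w & zRw))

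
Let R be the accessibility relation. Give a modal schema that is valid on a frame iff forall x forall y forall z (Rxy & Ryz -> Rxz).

□s → □□s

The condition is transitivity. The 4 schema □s → □□s defines it.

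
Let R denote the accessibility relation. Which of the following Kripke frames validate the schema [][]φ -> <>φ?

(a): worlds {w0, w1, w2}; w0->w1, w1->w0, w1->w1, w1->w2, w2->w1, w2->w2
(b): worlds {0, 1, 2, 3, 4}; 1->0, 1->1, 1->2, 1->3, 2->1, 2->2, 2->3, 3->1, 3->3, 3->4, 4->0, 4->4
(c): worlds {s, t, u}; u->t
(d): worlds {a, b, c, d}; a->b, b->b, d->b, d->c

Frame correspondent (Sahlqvist): forall x exists w (x R^2 w & xRw) — i.e. a generalized confluence (Geach) condition.
(a): holds.
(b): fails — at 0 but no w with 0R²w and 0Rw.
(c): fails — at s but no w with sR²w and sRw.
(d): fails — at c but no w with cR²w and cRw.
Valid on: (a).

(a)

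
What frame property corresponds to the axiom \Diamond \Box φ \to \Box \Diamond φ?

convergence: \forall x \forall y \forall z (Rxy \wedge Rxz \to \exists w (Ryw \wedge Rzw))

Suppose ◇□φ→□◇φ is valid. Take Rxy, Rxz and set V(φ)={w : Ryw}. Then □φ at y so ◇□φ at x, so □◇φ at x, so ◇φ at z, giving w with Rzw and Ryw.
The converse is a direct semantic check.
So the correspondent is convergence.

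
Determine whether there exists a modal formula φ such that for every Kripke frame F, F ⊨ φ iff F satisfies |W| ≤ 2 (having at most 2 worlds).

Any modally definable frame class is closed under disjoint unions.
Any modal formula valid on each of 3 disjoint one-world frames is valid on their disjoint union (validity is preserved under disjoint unions). Each one-world frame has |W|=1≤2, but the union has |W|=3.
So the class is not modally definable.

Not modally definable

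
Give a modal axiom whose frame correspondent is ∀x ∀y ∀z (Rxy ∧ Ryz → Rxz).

□q → □□q

The condition is transitivity. The 4 schema □q → □□q defines it.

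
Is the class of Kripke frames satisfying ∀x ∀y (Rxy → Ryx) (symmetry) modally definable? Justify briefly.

This is a Sahlqvist condition; the B axiom p → □◇p defines it.
Suppose p→□◇p is valid. Take Rxy and set V(p)={x}. Then p at x, so □◇p at x, so ◇p at y, so some z with Ryz has p; z=x, i.e. Ryx.

Yes, by p → □◇p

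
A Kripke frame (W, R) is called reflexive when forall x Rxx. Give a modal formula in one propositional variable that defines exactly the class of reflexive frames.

This is reflexivity; the standard corresponding axiom is T: □ψ → ψ.

□ψ → ψ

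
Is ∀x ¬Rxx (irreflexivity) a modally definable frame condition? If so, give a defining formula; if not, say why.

No

Any modally definable frame class is closed under surjective bounded morphisms.
The 4-cycle (worlds w0,w1,w2,w3 with w0→w1→w2→w3→w0) is irreflexive, and the map sending every world to a single reflexive point • is a surjective bounded morphism (forth: every edge maps to (•,•); back: every world has a successor). So any modal formula valid on the 4-cycle is also valid on the reflexive point, which is not irreflexive.
So no modal formula (or set of formulas) defines exactly the irreflexive frames.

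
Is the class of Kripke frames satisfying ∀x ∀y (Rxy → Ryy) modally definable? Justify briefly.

This is a Sahlqvist condition; the T□ axiom □(□p → p) defines it.
Suppose □(□p→p) is valid. Take Rxy and set V(p)={w : Ryw}. Then at y, □p holds; since □(□p→p) at x, □p→p at y, so p at y, i.e. Ryy.

Yes — defined by □(□p → p)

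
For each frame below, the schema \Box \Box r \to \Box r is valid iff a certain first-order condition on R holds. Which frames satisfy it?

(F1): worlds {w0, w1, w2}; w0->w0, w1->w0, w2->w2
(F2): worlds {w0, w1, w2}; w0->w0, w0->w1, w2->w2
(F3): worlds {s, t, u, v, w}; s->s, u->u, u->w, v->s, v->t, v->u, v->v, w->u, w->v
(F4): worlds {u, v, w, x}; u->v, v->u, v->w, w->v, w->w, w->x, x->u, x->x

(F1), (F2), (F3)

This is the axiom for density; its first-order frame correspondent is \forall x \forall y (Rxy \to \exists z (Rxz \wedge Rzy)).
(F1): holds.
(F2): holds.
(F3): holds.
(F4): fails — Ruv but no z with Ruz and Rzv.
Valid on: (F1), (F2), (F3).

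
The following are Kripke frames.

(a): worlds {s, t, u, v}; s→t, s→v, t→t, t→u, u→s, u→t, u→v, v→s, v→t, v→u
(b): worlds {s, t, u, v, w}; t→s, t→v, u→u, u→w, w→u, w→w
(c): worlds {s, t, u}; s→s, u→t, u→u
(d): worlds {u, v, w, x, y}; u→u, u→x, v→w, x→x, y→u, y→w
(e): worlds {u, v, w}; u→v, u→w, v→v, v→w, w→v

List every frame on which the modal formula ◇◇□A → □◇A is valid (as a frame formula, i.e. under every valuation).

Frame correspondent (Sahlqvist): ∀x ∀y ∀z ((xR²y ∧ xRz) → ∃w (yRw ∧ zRw)) — i.e. a generalized confluence (Geach) condition.
(a): satisfies the condition.
(b): satisfies the condition.
(c): fails — uR²t, uRt but no w with tRw and tRw.
(d): fails — yR²u, yRw but no t with uRt and wRt.
(e): satisfies the condition.

(a), (b), (e)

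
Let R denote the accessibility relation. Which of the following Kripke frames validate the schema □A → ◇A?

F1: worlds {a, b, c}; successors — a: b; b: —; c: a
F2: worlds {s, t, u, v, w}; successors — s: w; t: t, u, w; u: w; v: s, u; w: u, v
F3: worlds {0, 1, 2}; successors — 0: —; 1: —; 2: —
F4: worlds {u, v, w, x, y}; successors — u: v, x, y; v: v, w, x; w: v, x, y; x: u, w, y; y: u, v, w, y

F2, F4

Frame correspondent (Sahlqvist): ∀x ∃y Rxy — i.e. seriality.
F1: fails — world b has no successor.
F2: condition met.
F3: fails — world 0 has no successor.
F4: condition met.
Valid on: F2, F4.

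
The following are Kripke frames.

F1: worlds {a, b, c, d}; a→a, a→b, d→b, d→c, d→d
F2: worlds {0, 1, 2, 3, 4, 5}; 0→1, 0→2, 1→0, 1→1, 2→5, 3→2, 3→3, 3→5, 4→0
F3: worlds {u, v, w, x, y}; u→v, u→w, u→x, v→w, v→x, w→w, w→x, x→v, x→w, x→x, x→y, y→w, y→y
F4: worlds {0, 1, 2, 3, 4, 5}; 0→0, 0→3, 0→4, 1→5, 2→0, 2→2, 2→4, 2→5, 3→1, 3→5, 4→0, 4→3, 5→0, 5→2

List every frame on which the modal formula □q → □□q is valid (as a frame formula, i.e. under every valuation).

F1

This is the axiom for transitivity; its first-order frame correspondent is ∀x ∀y ∀z (Rxy ∧ Ryz → Rxz).
F1: ✓.
F2: fails — R10 and R02 but not R12.
F3: fails — Rwx and Rxy but not Rwy.
F4: fails — R43 and R31 but not R41.
Valid on: F1.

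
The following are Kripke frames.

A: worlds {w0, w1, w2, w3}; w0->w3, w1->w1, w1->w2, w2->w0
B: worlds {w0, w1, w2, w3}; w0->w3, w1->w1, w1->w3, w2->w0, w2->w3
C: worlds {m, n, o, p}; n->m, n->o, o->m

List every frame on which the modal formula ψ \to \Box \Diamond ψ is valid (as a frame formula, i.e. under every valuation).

This is the axiom for symmetry; its first-order frame correspondent is \forall x \forall y (Rxy \to Ryx).
A: fails — Rw1w2 but not Rw2w1.
B: fails — Rw1w3 but not Rw3w1.
C: fails — Rno but not Ron.
Valid on no frame.

none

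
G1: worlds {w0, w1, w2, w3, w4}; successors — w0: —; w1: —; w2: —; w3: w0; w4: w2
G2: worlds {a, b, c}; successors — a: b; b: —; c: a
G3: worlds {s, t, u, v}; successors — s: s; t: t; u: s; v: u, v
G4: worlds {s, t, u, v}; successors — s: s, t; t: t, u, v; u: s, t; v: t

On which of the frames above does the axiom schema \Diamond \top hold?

G3, G4

This is the axiom for seriality; its first-order frame correspondent is \forall x \exists y Rxy.
G1: fails — world w0 has no successor.
G2: fails — world b has no successor.
G3: holds.
G4: holds.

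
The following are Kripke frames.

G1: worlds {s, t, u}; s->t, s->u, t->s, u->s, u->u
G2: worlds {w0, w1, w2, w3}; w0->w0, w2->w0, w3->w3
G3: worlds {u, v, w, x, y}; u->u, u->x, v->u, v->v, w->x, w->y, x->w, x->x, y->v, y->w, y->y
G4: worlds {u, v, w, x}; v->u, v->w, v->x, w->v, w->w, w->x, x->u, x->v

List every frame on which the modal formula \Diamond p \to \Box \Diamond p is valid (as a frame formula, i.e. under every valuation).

G2

This is the axiom for the Euclidean property; its first-order frame correspondent is \forall x \forall y \forall z (Rxy \wedge Rxz \to Ryz).
G1: fails — Rsu and Rst but not Rut.
G2: ✓.
G3: fails — Rux and Ruu but not Rxu.
G4: fails — Rvw and Rvu but not Rwu.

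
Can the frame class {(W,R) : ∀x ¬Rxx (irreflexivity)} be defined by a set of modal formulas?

Not definable by any modal formula

Any modally definable frame class is closed under surjective bounded morphisms.
The 3-cycle (worlds w0,w1,w2 with w0→w1→w2→w0) is irreflexive, and the map sending every world to a single reflexive point • is a surjective bounded morphism (forth: every edge maps to (•,•); back: every world has a successor). So any modal formula valid on the 3-cycle is also valid on the reflexive point, which is not irreflexive.
So no modal formula (or set of formulas) defines exactly the irreflexive frames.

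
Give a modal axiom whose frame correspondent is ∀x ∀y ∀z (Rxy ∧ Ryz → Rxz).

□p → □□p

This is transitivity; the standard corresponding axiom is 4: □p → □□p.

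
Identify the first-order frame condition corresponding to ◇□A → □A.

the Euclidean property

This is frame-equivalent to ◇A → □◇A (substitute ¬A for A and contrapose).
Suppose ◇A→□◇A is valid. Take Rxy, Rxz and set V(A)={y}. Then ◇A at x, so □◇A at x, so ◇A at z, so some w with Rzw has A; w=y, i.e. Rzy. By symmetry of the argument, Ryz.
Conversely, on a frame with the Euclidean property the schema holds at every world under every valuation.
So the correspondent is the Euclidean property.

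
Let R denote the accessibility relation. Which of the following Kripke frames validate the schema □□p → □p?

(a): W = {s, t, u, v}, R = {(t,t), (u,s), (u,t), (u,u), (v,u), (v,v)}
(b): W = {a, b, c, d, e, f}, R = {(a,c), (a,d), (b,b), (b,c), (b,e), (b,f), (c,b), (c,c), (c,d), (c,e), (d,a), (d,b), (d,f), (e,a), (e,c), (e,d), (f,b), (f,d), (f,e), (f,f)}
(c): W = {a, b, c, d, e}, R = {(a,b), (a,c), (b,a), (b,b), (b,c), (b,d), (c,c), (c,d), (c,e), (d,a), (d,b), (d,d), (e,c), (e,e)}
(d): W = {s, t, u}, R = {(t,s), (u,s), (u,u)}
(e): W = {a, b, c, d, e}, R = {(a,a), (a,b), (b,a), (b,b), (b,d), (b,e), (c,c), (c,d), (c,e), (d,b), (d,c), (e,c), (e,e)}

This is the axiom for density; its first-order frame correspondent is ∀x ∀y (Rxy → ∃z (Rxz ∧ Rzy)).
(a): ✓.
(b): fails — Rda but no z with Rdz and Rza.
(c): ✓.
(d): fails — Rts but no z with Rtz and Rzs.
(e): ✓.
Valid on: (a), (c), (e).

(a), (c), (e)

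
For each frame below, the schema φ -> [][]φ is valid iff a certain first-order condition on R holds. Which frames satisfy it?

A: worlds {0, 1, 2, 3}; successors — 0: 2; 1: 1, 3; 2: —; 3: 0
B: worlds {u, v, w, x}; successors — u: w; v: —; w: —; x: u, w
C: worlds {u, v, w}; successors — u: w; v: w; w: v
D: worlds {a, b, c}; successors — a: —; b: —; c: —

D

The schema corresponds to a generalized confluence (Geach) condition: forall x forall z (x R^2 z -> exists w (x = w & z = w)).
A: fails — 1R²0 but 1 ≠ 0.
B: fails — xR²w but x ≠ w.
C: fails — uR²v but u ≠ v.
D: ✓.
Valid on: D.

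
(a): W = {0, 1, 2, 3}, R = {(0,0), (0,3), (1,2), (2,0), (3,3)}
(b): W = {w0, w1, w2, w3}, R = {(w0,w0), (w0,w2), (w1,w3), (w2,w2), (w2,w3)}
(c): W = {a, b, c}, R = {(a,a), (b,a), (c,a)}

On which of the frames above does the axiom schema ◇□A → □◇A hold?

Frame correspondent (Sahlqvist): ∀x ∀y ∀z (Rxy ∧ Rxz → ∃w (Ryw ∧ Rzw)) — i.e. convergence.
(a): condition met.
(b): fails — Rw1w3 and Rw1w3 but w3 and w3 have no common successor.
(c): condition met.

(a), (c)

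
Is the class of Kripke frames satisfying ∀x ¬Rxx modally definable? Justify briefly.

If a class were modally definable it would be closed under surjective bounded morphisms (Goldblatt–Thomason).
The 4-cycle (worlds 0,1,2,3 with 0→1→2→3→0) is irreflexive, and the map sending every world to a single reflexive point • is a surjective bounded morphism (forth: every edge maps to (•,•); back: every world has a successor). So any modal formula valid on the 4-cycle is also valid on the reflexive point, which is not irreflexive.
So the class is not modally definable.

No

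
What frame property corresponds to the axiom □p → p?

reflexivity: ∀x Rxx

Suppose □p→p is valid. At any x set V(p)={w : Rxw}. Then □p holds at x, so p holds at x, i.e. Rxx.
The converse is a direct semantic check.
So the correspondent is reflexivity.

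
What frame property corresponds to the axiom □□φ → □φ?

Suppose □□φ→□φ is valid. Take Rxy and set V(φ)={w : xR²w}. Then □□φ at x, so □φ at x, so φ at y, i.e. ∃z(Rxz∧Rzy).

density: ∀x ∀y (Rxy → ∃z (Rxz ∧ Rzy))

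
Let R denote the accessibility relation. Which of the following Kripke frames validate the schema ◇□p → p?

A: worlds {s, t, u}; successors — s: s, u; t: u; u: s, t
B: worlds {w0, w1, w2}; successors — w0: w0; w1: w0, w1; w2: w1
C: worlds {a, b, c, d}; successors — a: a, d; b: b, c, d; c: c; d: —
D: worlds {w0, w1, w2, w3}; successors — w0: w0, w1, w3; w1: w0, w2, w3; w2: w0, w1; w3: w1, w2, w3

Frame correspondent (Sahlqvist): ∀x ∀y (Rxy → Ryx) — i.e. symmetry.
A: satisfies the condition.
B: fails — Rw1w0 but not Rw0w1.
C: fails — Rbc but not Rcb.
D: fails — Rw3w2 but not Rw2w3.

A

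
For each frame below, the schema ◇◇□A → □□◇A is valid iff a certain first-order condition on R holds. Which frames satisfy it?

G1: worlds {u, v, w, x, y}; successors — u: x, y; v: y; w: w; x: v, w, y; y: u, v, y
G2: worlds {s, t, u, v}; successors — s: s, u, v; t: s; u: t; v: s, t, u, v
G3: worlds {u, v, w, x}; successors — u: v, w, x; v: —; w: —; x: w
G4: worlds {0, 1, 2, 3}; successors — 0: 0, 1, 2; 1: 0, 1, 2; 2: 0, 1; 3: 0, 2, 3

This is the axiom for a generalized confluence (Geach) condition; its first-order frame correspondent is ∀x ∀y ∀z ((xR²y ∧ xR²z) → ∃w (yRw ∧ zRw)).
G1: fails — uR²u, uR²w but no t with uRt and wRt.
G2: fails — sR²s, sR²u but no w with sRw and uRw.
G3: fails — uR²w, uR²w but no t with wRt and wRt.
G4: condition met.

G4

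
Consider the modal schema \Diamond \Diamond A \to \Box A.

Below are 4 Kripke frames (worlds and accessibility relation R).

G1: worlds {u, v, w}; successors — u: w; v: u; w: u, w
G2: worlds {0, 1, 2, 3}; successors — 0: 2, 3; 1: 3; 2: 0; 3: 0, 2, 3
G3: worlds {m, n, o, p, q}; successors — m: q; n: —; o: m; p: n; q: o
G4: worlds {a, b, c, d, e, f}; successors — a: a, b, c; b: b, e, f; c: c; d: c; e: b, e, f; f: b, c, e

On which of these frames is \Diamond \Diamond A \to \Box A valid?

Frame correspondent (Sahlqvist): \forall x \forall y \forall z ((x R^2 y \wedge xRz) \to \exists w (y = w \wedge z = w)) — i.e. a generalized confluence (Geach) condition.
G1: fails — uR²u, uRw but u ≠ w.
G2: fails — 0R²0, 0R2 but 0 ≠ 2.
G3: fails — mR²o, mRq but o ≠ q.
G4: fails — aR²a, aRb but a ≠ b.
Valid on no frame.

none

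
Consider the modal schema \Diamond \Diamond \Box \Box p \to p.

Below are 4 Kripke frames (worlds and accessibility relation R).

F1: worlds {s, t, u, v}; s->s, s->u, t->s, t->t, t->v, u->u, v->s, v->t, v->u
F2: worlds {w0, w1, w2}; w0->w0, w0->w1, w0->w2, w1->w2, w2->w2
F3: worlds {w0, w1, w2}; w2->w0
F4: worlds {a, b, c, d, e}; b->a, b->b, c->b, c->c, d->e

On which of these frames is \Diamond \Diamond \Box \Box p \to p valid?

Frame correspondent (Sahlqvist): \forall x \forall y (x R^2 y \to \exists w (y R^2 w \wedge x = w)) — i.e. a generalized confluence (Geach) condition.
F1: fails — sR²u but no w with uR²w and s=w.
F2: fails — w0R²w1 but no w with w1R²w and w0=w.
F3: holds.
F4: fails — bR²a but no w with aR²w and b=w.

F3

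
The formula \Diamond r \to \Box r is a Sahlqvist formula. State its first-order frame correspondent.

Partial functionality

Suppose ◇r→□r is valid. Take Rxy, Rxz and set V(r)={y}. Then ◇r at x, so □r at x, so r at z, i.e. z=y.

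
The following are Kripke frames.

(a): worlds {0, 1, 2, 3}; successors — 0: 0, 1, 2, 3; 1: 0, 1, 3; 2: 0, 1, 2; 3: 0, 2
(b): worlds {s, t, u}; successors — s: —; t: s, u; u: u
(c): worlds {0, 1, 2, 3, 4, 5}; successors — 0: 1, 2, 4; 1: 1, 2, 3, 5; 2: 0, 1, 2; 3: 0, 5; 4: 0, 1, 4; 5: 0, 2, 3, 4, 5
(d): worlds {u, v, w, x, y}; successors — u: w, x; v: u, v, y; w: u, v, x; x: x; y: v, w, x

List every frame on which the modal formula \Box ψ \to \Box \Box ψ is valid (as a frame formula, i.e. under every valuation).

(b)

Frame correspondent (Sahlqvist): \forall x \forall y \forall z (Rxy \wedge Ryz \to Rxz) — i.e. transitivity.
(a): fails — R10 and R02 but not R12.
(b): satisfies the condition.
(c): fails — R12 and R20 but not R10.
(d): fails — Ruw and Rwu but not Ruu.
Valid on: (b).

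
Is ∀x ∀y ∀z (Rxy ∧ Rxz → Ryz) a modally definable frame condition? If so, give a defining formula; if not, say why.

Yes: it is the Euclidean property, defined by the 5 schema ◇q → □◇q.
Suppose ◇q→□◇q is valid. Take Rxy, Rxz and set V(q)={y}. Then ◇q at x, so □◇q at x, so ◇q at z, so some w with Rzw has q; w=y, i.e. Rzy. By symmetry of the argument, Ryz.

Yes — defined by ◇q → □◇q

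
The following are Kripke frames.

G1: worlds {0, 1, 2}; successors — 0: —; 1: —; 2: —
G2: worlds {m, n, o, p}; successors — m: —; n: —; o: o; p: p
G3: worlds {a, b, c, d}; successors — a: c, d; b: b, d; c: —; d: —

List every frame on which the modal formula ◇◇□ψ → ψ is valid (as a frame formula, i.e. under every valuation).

Frame correspondent (Sahlqvist): ∀x ∀y (xR²y → ∃w (yRw ∧ x = w)) — i.e. a generalized confluence (Geach) condition.
G1: holds.
G2: holds.
G3: fails — bR²d but no w with dRw and b=w.
Valid on: G1, G2.

G1, G2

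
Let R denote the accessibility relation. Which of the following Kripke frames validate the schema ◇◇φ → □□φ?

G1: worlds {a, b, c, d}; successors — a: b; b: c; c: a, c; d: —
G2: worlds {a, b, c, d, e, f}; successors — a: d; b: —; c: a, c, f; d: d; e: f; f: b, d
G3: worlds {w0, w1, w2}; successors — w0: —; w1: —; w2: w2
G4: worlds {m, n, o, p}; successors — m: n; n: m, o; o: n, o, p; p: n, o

This is the axiom for a generalized confluence (Geach) condition; its first-order frame correspondent is ∀x ∀y ∀z ((xR²y ∧ xR²z) → ∃w (y = w ∧ z = w)).
G1: fails — bR²a, bR²c but a ≠ c.
G2: fails — cR²a, cR²b but a ≠ b.
G3: holds.
G4: fails — mR²m, mR²o but m ≠ o.

G3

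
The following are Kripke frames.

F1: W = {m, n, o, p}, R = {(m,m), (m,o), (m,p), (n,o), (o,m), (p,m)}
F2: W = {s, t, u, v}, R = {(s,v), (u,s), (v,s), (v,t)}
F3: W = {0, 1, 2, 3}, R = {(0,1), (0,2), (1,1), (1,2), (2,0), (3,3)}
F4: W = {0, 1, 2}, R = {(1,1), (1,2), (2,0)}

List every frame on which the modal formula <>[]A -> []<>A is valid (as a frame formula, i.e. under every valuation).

F1

The schema corresponds to convergence: forall x forall y forall z (Rxy & Rxz -> exists w (Ryw & Rzw)).
F1: condition met.
F2: fails — Rvt and Rvt but t and t have no common successor.
F3: fails — R02 and R01 but 2 and 1 have no common successor.
F4: fails — R12 and R11 but 2 and 1 have no common successor.
Valid on: F1.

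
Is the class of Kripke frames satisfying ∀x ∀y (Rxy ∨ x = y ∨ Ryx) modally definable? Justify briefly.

No

If a class were modally definable it would be closed under disjoint unions (Goldblatt–Thomason).
Take 3 disjoint single-world reflexive frames: each is trivially connected, but their disjoint union has 3 worlds with no edge between distinct components, so it is not connected.
Hence connectedness of R is not modally definable.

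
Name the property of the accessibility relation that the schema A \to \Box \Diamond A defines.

Symmetry

This is the B axiom.
It corresponds to symmetry: \forall x \forall y (Rxy \to Ryx).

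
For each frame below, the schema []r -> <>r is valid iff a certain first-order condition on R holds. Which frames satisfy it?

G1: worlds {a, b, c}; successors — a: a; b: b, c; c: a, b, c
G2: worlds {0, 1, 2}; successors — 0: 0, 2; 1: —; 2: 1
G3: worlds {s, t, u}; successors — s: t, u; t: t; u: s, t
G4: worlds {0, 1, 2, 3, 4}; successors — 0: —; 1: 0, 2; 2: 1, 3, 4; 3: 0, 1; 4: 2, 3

G1, G3

This is the axiom for seriality; its first-order frame correspondent is forall x exists y Rxy.
G1: ✓.
G2: fails — world 1 has no successor.
G3: ✓.
G4: fails — world 0 has no successor.
Valid on: G1, G3.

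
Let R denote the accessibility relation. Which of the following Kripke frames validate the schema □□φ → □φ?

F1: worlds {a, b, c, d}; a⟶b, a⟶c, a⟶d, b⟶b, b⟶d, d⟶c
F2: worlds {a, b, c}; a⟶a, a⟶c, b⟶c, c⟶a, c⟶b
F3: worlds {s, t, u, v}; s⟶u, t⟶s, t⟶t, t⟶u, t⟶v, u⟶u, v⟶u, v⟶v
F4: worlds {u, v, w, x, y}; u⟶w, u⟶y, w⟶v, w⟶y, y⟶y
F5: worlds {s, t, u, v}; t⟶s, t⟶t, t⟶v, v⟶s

Frame correspondent (Sahlqvist): ∀x ∀y (Rxy → ∃z (Rxz ∧ Rzy)) — i.e. density.
F1: fails — Rdc but no z with Rdz and Rzc.
F2: fails — Rbc but no z with Rbz and Rzc.
F3: holds.
F4: fails — Ruw but no z with Ruz and Rzw.
F5: fails — Rvs but no z with Rvz and Rzs.

F3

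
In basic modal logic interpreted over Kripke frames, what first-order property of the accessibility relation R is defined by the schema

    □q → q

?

Suppose □q→q is valid. At any x set V(q)={w : Rxw}. Then □q holds at x, so q holds at x, i.e. Rxx.
Conversely, any frame satisfying ∀x Rxx validates the schema.
Frame condition: ∀x Rxx.

reflexivity: ∀x Rxx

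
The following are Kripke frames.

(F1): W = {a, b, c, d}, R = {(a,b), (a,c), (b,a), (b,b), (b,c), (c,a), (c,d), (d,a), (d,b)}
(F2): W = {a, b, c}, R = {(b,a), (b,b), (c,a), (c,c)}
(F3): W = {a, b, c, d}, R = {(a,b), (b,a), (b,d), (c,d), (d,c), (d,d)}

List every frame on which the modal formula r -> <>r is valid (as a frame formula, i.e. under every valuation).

Frame correspondent (Sahlqvist): forall x Rxx — i.e. reflexivity.
(F1): fails — world a does not see itself.
(F2): fails — world a does not see itself.
(F3): fails — world a does not see itself.

none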